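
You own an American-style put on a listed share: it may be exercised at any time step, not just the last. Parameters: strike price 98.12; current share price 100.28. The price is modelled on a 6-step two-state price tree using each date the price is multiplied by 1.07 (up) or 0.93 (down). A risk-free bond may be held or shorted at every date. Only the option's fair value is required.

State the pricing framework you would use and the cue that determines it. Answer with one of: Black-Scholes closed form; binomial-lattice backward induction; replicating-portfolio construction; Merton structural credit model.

framework: binomial-lattice backward induction

Key observation: early exercise of the strike-98.12 put must be checked at each of the 6 dates (spot 100.28), which forces a node-by-node comparison of intrinsic and continuation value backward from expiry.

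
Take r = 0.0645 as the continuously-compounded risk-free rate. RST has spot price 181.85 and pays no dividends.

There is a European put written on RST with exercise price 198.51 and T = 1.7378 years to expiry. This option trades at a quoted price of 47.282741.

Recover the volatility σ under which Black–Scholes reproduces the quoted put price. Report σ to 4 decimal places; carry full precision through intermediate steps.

sigma = 0.5342

At σ = 0.5342 the Black–Scholes value reproduces the quote:
σ√T = 0.5342·√1.7378 = 0.704213
d₁ = (ln(S/K) + (r+σ²/2)T) / (σ√T) = (ln(181.85/198.51) + (0.0645+0.5342²/2)·1.7378) / 0.704213 = (-0.087657 + 0.360046) / 0.704213 = 0.386799
d₂ = d₁ − σ√T = 0.386799 − 0.704213 = -0.317414
e^{−rT} = 0.893965
N(−d₁) = 0.349453,  N(−d₂) = 0.624535
V = K·e^{−rT}·N(−d₂) − S·N(−d₁) = 110.830703 − 63.547962 = 47.282741 (matching the quote); vega is positive throughout, so no other σ reproduces this price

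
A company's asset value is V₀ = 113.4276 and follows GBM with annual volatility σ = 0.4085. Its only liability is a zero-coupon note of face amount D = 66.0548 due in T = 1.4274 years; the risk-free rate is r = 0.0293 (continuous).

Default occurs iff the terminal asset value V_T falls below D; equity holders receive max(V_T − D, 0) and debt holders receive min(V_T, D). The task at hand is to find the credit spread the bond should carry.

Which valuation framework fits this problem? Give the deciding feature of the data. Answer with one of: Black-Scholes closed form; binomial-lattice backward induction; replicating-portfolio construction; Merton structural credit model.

framework: Merton structural credit model

Key observation: the question is about default risk generated by asset-value dynamics against a debt face of 66.0548 — the structural framework prices exactly that.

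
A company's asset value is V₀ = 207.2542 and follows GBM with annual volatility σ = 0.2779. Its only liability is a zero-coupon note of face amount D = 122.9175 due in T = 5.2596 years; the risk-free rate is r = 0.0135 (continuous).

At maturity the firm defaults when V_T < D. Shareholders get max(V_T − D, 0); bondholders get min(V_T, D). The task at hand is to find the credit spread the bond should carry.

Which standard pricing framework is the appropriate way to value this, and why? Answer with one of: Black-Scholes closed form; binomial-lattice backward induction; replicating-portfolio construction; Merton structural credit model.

Key observation: the asked-for credit quantity lives on the firm's capital structure — asset value, asset volatility, debt face 122.9175 — which is the structural model's domain.

framework: Merton structural credit model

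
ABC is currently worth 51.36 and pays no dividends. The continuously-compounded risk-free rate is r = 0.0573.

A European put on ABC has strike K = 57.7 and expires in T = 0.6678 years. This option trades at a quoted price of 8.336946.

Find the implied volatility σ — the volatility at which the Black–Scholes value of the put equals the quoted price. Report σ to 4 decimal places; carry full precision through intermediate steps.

sigma = 0.3469

At σ = 0.3469 the Black–Scholes value reproduces the quote:
σ√T = 0.3469·√0.6678 = 0.283483
d₁ = (ln(S/K) + (r+σ²/2)T) / (σ√T) = (ln(51.36/57.7) + (0.0573+0.3469²/2)·0.6678) / 0.283483 = (-0.116398 + 0.078446) / 0.283483 = -0.133874
d₂ = d₁ − σ√T = -0.133874 − 0.283483 = -0.417358
e^{−rT} = 0.962458
N(−d₁) = 0.553249,  N(−d₂) = 0.661792
V = K·e^{−rT}·N(−d₂) − S·N(−d₁) = 36.751819 − 28.414873 = 8.336946 (the observed quote) — the price is monotone increasing in volatility, hence this σ is the only solution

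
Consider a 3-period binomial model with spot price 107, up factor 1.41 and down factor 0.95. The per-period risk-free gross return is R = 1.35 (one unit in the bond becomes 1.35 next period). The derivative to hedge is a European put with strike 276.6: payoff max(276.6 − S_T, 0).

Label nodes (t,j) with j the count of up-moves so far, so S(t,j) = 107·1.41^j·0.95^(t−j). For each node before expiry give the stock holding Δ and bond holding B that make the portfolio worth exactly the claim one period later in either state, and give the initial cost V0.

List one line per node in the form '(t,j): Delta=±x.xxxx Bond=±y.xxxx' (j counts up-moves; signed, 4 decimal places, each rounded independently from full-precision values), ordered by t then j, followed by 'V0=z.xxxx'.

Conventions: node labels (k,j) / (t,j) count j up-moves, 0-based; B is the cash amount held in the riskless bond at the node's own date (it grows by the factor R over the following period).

(0,0): Delta=-0.8032 Bond=97.6050
(1,0): Delta=-1.0000 Bond=151.7695
(1,1): Delta=-0.7833 Bond=128.7664
(2,0): Delta=-1.0000 Bond=204.8889
(2,1): Delta=-1.0000 Bond=204.8889
(2,2): Delta=-0.7614 Bond=169.1765
V0=11.6606

Arbitrage-free pricing uses the up-move probability p* = (R−d)/(u−d) = 0.8696, discounting each step at R = 1.35.
Expiry values: V(3,0)=184.8609, V(3,1)=140.4398, V(3,2)=74.5096, V(3,3)=0.0000
  t=2,j=0: stock 96.5675 → up 136.1602 (V=140.4398), down 91.7391 (V=184.8609). Price 108.3214; hedge Δ=-1.0000, bond B=204.8889.
  t=2,j=1: stock 143.3265 → up 202.0904 (V=74.5096), down 136.1602 (V=140.4398). Price 61.5624; hedge Δ=-1.0000, bond B=204.8889.
  t=2,j=2: stock 212.7267 → up 299.9446 (V=0.0000), down 202.0904 (V=74.5096). Price 7.1990; hedge Δ=-0.7614, bond B=169.1765.
  t=1,j=0: stock 101.6500 → up 143.3265 (V=61.5624), down 96.5675 (V=108.3214). Price 50.1195; hedge Δ=-1.0000, bond B=151.7695.
  t=1,j=1: stock 150.8700 → up 212.7267 (V=7.1990), down 143.3265 (V=61.5624). Price 10.5851; hedge Δ=-0.7833, bond B=128.7664.
  t=0,j=0: stock 107.0000 → up 150.8700 (V=10.5851), down 101.6500 (V=50.1195). Price 11.6606; hedge Δ=-0.8032, bond B=97.6050.
As a check, the time-0 holding Δ(0,0)·S0 + B(0,0) comes to 11.6606 — exactly V0.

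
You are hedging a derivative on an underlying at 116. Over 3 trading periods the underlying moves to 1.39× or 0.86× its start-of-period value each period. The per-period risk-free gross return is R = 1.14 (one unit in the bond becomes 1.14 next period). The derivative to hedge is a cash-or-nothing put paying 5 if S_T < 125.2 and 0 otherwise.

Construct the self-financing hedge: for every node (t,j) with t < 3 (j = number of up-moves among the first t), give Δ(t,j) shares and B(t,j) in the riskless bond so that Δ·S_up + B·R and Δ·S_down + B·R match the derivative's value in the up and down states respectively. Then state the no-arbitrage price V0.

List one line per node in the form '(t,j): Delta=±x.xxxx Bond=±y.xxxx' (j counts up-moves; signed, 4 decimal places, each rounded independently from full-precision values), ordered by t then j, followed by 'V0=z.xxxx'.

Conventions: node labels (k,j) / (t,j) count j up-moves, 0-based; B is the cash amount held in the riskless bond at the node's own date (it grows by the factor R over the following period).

Risk-neutral probability p* = (R−d)/(u−d) = (1.14−0.86)/(1.39−0.86) = 0.5283.
At maturity the claim pays: V(3,0)=5.0000, V(3,1)=5.0000, V(3,2)=0.0000, V(3,3)=0.0000
  t=2,j=0: stock 85.7936 → up 119.2531 (V=5.0000), down 73.7825 (V=5.0000). Price 4.3860; hedge Δ=0.0000, bond B=4.3860.
  t=2,j=1: stock 138.6664 → up 192.7463 (V=0.0000), down 119.2531 (V=5.0000). Price 2.0689; hedge Δ=-0.0680, bond B=11.5028.
  t=2,j=2: stock 224.1236 → up 311.5318 (V=0.0000), down 192.7463 (V=0.0000). Price 0.0000; hedge Δ=0.0000, bond B=0.0000.
  t=1,j=0: stock 99.7600 → up 138.6664 (V=2.0689), down 85.7936 (V=4.3860). Price 2.7735; hedge Δ=-0.0438, bond B=7.1454.
  t=1,j=1: stock 161.2400 → up 224.1236 (V=0.0000), down 138.6664 (V=2.0689). Price 0.8560; hedge Δ=-0.0242, bond B=4.7595.
  t=0,j=0: stock 116.0000 → up 161.2400 (V=0.8560), down 99.7600 (V=2.7735). Price 1.5443; hedge Δ=-0.0312, bond B=5.1622.
As a check, the time-0 holding Δ(0,0)·S0 + B(0,0) comes to 1.5443 — exactly V0.

(0,0): Delta=-0.0312 Bond=5.1622
(1,0): Delta=-0.0438 Bond=7.1454
(1,1): Delta=-0.0242 Bond=4.7595
(2,0): Delta=0.0000 Bond=4.3860
(2,1): Delta=-0.0680 Bond=11.5028
(2,2): Delta=0.0000 Bond=0.0000
V0=1.5443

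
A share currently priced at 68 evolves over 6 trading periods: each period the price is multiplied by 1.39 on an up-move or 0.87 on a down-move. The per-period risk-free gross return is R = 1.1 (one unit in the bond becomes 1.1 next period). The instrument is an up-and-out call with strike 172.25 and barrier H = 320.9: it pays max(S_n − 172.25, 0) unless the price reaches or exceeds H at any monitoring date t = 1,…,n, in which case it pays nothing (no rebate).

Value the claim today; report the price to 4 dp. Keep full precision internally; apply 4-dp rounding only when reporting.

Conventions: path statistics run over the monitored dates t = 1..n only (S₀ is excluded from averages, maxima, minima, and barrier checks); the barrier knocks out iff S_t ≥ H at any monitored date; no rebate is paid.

price = 5.5941

Risk-neutral up-probability p* = (R−d)/(u−d) = (1.1−0.87)/(1.39−0.87) = 0.4423; the claim prices as the p*-weighted sum of path payoffs discounted by R^6.
Enumerate all 2^6 = 64 price paths (U = up ×1.39, D = down ×0.87); each path with k up-moves has probability p*^k·(1−p*)^(6−k).
DDDDDD: M=59.1600, payoff=0.0000, prob=0.030086
UDDDDD: M=94.5200, payoff=0.0000, prob=0.023862
DUDDDD: M=82.2324, payoff=0.0000, prob=0.023862
UUDDDD: M=131.3828, payoff=0.0000, prob=0.018925
DDUDDD: M=71.5422, payoff=0.0000, prob=0.023862
UDUDDD: M=114.3030, payoff=0.0000, prob=0.018925
DUUDDD: M=114.3030, payoff=0.0000, prob=0.018925
UUUDDD: M=182.6221, payoff=0.0000, prob=0.015009
DDDUDD: M=62.2417, payoff=0.0000, prob=0.023862
UDDUDD: M=99.4436, payoff=0.0000, prob=0.018925
DUDUDD: M=99.4436, payoff=0.0000, prob=0.018925
UUDUDD: M=158.8812, payoff=0.0000, prob=0.015009
DDUUDD: M=99.4436, payoff=0.0000, prob=0.018925
UDUUDD: M=158.8812, payoff=0.0000, prob=0.015009
DUUUDD: M=158.8812, payoff=0.0000, prob=0.015009
UUUUDD: M=253.8447, payoff=19.8851, prob=0.011904
DDDDUD: M=59.1600, payoff=0.0000, prob=0.023862
UDDDUD: M=94.5200, payoff=0.0000, prob=0.018925
DUDDUD: M=86.5160, payoff=0.0000, prob=0.018925
UUDDUD: M=138.2267, payoff=0.0000, prob=0.015009
DDUDUD: M=86.5160, payoff=0.0000, prob=0.018925
UDUDUD: M=138.2267, payoff=0.0000, prob=0.015009
DUUDUD: M=138.2267, payoff=0.0000, prob=0.015009
UUUDUD: M=220.8449, payoff=19.8851, prob=0.011904
DDDUUD: M=86.5160, payoff=0.0000, prob=0.018925
UDDUUD: M=138.2267, payoff=0.0000, prob=0.015009
DUDUUD: M=138.2267, payoff=0.0000, prob=0.015009
UUDUUD: M=220.8449, payoff=19.8851, prob=0.011904
DDUUUD: M=138.2267, payoff=0.0000, prob=0.015009
UDUUUD: M=220.8449, payoff=19.8851, prob=0.011904
DUUUUD: M=220.8449, payoff=19.8851, prob=0.011904
UUUUUD: M=352.8441, payoff=0.0000, prob=0.009441
DDDDDU: M=59.1600, payoff=0.0000, prob=0.023862
UDDDDU: M=94.5200, payoff=0.0000, prob=0.018925
DUDDDU: M=82.2324, payoff=0.0000, prob=0.018925
UUDDDU: M=131.3828, payoff=0.0000, prob=0.015009
DDUDDU: M=75.2689, payoff=0.0000, prob=0.018925
UDUDDU: M=120.2572, payoff=0.0000, prob=0.015009
DUUDDU: M=120.2572, payoff=0.0000, prob=0.015009
UUUDDU: M=192.1351, payoff=19.8851, prob=0.011904
DDDUDU: M=75.2689, payoff=0.0000, prob=0.018925
UDDUDU: M=120.2572, payoff=0.0000, prob=0.015009
DUDUDU: M=120.2572, payoff=0.0000, prob=0.015009
UUDUDU: M=192.1351, payoff=19.8851, prob=0.011904
DDUUDU: M=120.2572, payoff=0.0000, prob=0.015009
UDUUDU: M=192.1351, payoff=19.8851, prob=0.011904
DUUUDU: M=192.1351, payoff=19.8851, prob=0.011904
UUUUDU: M=306.9744, payoff=134.7244, prob=0.009441
DDDDUU: M=75.2689, payoff=0.0000, prob=0.018925
UDDDUU: M=120.2572, payoff=0.0000, prob=0.015009
DUDDUU: M=120.2572, payoff=0.0000, prob=0.015009
UUDDUU: M=192.1351, payoff=19.8851, prob=0.011904
DDUDUU: M=120.2572, payoff=0.0000, prob=0.015009
UDUDUU: M=192.1351, payoff=19.8851, prob=0.011904
DUUDUU: M=192.1351, payoff=19.8851, prob=0.011904
UUUDUU: M=306.9744, payoff=134.7244, prob=0.009441
DDDUUU: M=120.2572, payoff=0.0000, prob=0.015009
UDDUUU: M=192.1351, payoff=19.8851, prob=0.011904
DUDUUU: M=192.1351, payoff=19.8851, prob=0.011904
UUDUUU: M=306.9744, payoff=134.7244, prob=0.009441
DDUUUU: M=192.1351, payoff=19.8851, prob=0.011904
UDUUUU: M=306.9744, payoff=134.7244, prob=0.009441
DUUUUU: M=306.9744, payoff=134.7244, prob=0.009441
UUUUUU: M=490.4534, payoff=0.0000, prob=0.007488
Price = Σ prob·payoff / R^6 = 9.910283 / 1.771561 = 5.5941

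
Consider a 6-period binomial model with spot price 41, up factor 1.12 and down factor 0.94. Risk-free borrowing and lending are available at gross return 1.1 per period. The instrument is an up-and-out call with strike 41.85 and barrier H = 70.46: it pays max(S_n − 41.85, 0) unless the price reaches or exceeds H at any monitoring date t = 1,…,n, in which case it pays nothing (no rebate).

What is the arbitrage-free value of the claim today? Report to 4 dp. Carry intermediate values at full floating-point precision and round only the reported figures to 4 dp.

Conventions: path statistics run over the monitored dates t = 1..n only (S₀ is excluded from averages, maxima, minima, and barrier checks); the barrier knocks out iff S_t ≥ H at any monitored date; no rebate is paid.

price = 5.5911

Risk-neutral up-probability p* = (R−d)/(u−d) = (1.1−0.94)/(1.12−0.94) = 0.8889; the claim prices as the p*-weighted sum of path payoffs discounted by R^6.
Enumerate all 2^6 = 64 price paths (U = up ×1.12, D = down ×0.94); each path with k up-moves has probability p*^k·(1−p*)^(6−k).
DDDDDD: M=38.5400, payoff=0.0000, prob=0.000002
UDDDDD: M=45.9200, payoff=0.0000, prob=0.000015
DUDDDD: M=43.1648, payoff=0.0000, prob=0.000015
UUDDDD: M=51.4304, payoff=0.0000, prob=0.000120
DDUDDD: M=40.5749, payoff=0.0000, prob=0.000015
UDUDDD: M=48.3446, payoff=0.0000, prob=0.000120
DUUDDD: M=48.3446, payoff=0.0000, prob=0.000120
UUUDDD: M=57.6020, payoff=5.9933, prob=0.000963
DDDUDD: M=38.5400, payoff=0.0000, prob=0.000015
UDDUDD: M=45.9200, payoff=0.0000, prob=0.000120
DUDUDD: M=45.4439, payoff=0.0000, prob=0.000120
UUDUDD: M=54.1459, payoff=5.9933, prob=0.000963
DDUUDD: M=45.4439, payoff=0.0000, prob=0.000120
UDUUDD: M=54.1459, payoff=5.9933, prob=0.000963
DUUUDD: M=54.1459, payoff=5.9933, prob=0.000963
UUUUDD: M=64.5143, payoff=15.1548, prob=0.007707
DDDDUD: M=38.5400, payoff=0.0000, prob=0.000015
UDDDUD: M=45.9200, payoff=0.0000, prob=0.000120
DUDDUD: M=43.1648, payoff=0.0000, prob=0.000120
UUDDUD: M=51.4304, payoff=5.9933, prob=0.000963
DDUDUD: M=42.7173, payoff=0.0000, prob=0.000120
UDUDUD: M=50.8972, payoff=5.9933, prob=0.000963
DUUDUD: M=50.8972, payoff=5.9933, prob=0.000963
UUUDUD: M=60.6434, payoff=15.1548, prob=0.007707
DDDUUD: M=42.7173, payoff=0.0000, prob=0.000120
UDDUUD: M=50.8972, payoff=5.9933, prob=0.000963
DUDUUD: M=50.8972, payoff=5.9933, prob=0.000963
UUDUUD: M=60.6434, payoff=15.1548, prob=0.007707
DDUUUD: M=50.8972, payoff=5.9933, prob=0.000963
UDUUUD: M=60.6434, payoff=15.1548, prob=0.007707
DUUUUD: M=60.6434, payoff=15.1548, prob=0.007707
UUUUUD: M=72.2560, payoff=0.0000, prob=0.061659
DDDDDU: M=38.5400, payoff=0.0000, prob=0.000015
UDDDDU: M=45.9200, payoff=0.0000, prob=0.000120
DUDDDU: M=43.1648, payoff=0.0000, prob=0.000120
UUDDDU: M=51.4304, payoff=5.9933, prob=0.000963
DDUDDU: M=40.5749, payoff=0.0000, prob=0.000120
UDUDDU: M=48.3446, payoff=5.9933, prob=0.000963
DUUDDU: M=48.3446, payoff=5.9933, prob=0.000963
UUUDDU: M=57.6020, payoff=15.1548, prob=0.007707
DDDUDU: M=40.1542, payoff=0.0000, prob=0.000120
UDDUDU: M=47.8433, payoff=5.9933, prob=0.000963
DUDUDU: M=47.8433, payoff=5.9933, prob=0.000963
UUDUDU: M=57.0048, payoff=15.1548, prob=0.007707
DDUUDU: M=47.8433, payoff=5.9933, prob=0.000963
UDUUDU: M=57.0048, payoff=15.1548, prob=0.007707
DUUUDU: M=57.0048, payoff=15.1548, prob=0.007707
UUUUDU: M=67.9206, payoff=26.0706, prob=0.061659
DDDDUU: M=40.1542, payoff=0.0000, prob=0.000120
UDDDUU: M=47.8433, payoff=5.9933, prob=0.000963
DUDDUU: M=47.8433, payoff=5.9933, prob=0.000963
UUDDUU: M=57.0048, payoff=15.1548, prob=0.007707
DDUDUU: M=47.8433, payoff=5.9933, prob=0.000963
UDUDUU: M=57.0048, payoff=15.1548, prob=0.007707
DUUDUU: M=57.0048, payoff=15.1548, prob=0.007707
UUUDUU: M=67.9206, payoff=26.0706, prob=0.061659
DDDUUU: M=47.8433, payoff=5.9933, prob=0.000963
UDDUUU: M=57.0048, payoff=15.1548, prob=0.007707
DUDUUU: M=57.0048, payoff=15.1548, prob=0.007707
UUDUUU: M=67.9206, payoff=26.0706, prob=0.061659
DDUUUU: M=57.0048, payoff=15.1548, prob=0.007707
UDUUUU: M=67.9206, payoff=26.0706, prob=0.061659
DUUUUU: M=67.9206, payoff=26.0706, prob=0.061659
UUUUUU: M=80.9267, payoff=0.0000, prob=0.493270
Price = Σ prob·payoff / R^6 = 9.904956 / 1.771561 = 5.5911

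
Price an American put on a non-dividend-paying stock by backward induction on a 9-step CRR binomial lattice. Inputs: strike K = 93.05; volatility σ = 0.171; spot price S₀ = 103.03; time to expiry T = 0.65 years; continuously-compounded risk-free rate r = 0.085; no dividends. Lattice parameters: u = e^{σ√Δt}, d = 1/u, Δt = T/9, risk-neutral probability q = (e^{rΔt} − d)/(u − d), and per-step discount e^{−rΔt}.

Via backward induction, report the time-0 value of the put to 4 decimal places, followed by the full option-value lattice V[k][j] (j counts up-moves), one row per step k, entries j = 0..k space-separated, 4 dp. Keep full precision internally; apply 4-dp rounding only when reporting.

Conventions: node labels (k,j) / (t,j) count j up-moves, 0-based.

Δt=0.07222, u=1.04703, d=0.95509, q=0.55549, disc=e^(-rΔt)=0.99388
k=9 terminal: V=max(K-S,0) → 24.9194 18.3608 11.1707 3.2885 0.0000 0.0000 0.0000 0.0000 0.0000 0.0000
k=8: j=0 S=71.3346 intr=21.7154 cont=21.1459 V=21.7154[EX]; j=1 S=78.2017 intr=14.8483 cont=14.2789 V=14.8483[EX]; j=2 S=85.7298 intr=7.3202 cont=6.7507 V=7.3202[EX]; j=3 S=93.9827 intr=0.0000 cont=1.4529 V=1.4529[hold]; j=4 S=103.0300 intr=0.0000 cont=0.0000 V=0.0000[hold]; j=5 S=112.9483 intr=0.0000 cont=0.0000 V=0.0000[hold]; j=6 S=123.8213 intr=0.0000 cont=0.0000 V=0.0000[hold]; j=7 S=135.7411 intr=0.0000 cont=0.0000 V=0.0000[hold]; j=8 S=148.8083 intr=0.0000 cont=0.0000 V=0.0000[hold]
k=7: j=0 S=74.6892 intr=18.3608 cont=17.7913 V=18.3608[EX]; j=1 S=81.8793 intr=11.1707 cont=10.6013 V=11.1707[EX]; j=2 S=89.7615 intr=3.2885 cont=4.0361 V=4.0361[hold]; j=3 S=98.4024 intr=0.0000 cont=0.6419 V=0.6419[hold]; j=4 S=107.8752 intr=0.0000 cont=0.0000 V=0.0000[hold]; j=5 S=118.2599 intr=0.0000 cont=0.0000 V=0.0000[hold]; j=6 S=129.6443 intr=0.0000 cont=0.0000 V=0.0000[hold]; j=7 S=142.1246 intr=0.0000 cont=0.0000 V=0.0000[hold]
k=6: j=0 S=78.2017 intr=14.8483 cont=14.2789 V=14.8483[EX]; j=1 S=85.7298 intr=7.3202 cont=7.1634 V=7.3202[EX]; j=2 S=93.9827 intr=0.0000 cont=2.1375 V=2.1375[hold]; j=3 S=103.0300 intr=0.0000 cont=0.2836 V=0.2836[hold]; j=4 S=112.9483 intr=0.0000 cont=0.0000 V=0.0000[hold]; j=5 S=123.8213 intr=0.0000 cont=0.0000 V=0.0000[hold]; j=6 S=135.7411 intr=0.0000 cont=0.0000 V=0.0000[hold]
k=5: j=0 S=81.8793 intr=11.1707 cont=10.6013 V=11.1707[EX]; j=1 S=89.7615 intr=3.2885 cont=4.4141 V=4.4141[hold]; j=2 S=98.4024 intr=0.0000 cont=1.1009 V=1.1009[hold]; j=3 S=107.8752 intr=0.0000 cont=0.1253 V=0.1253[hold]; j=4 S=118.2599 intr=0.0000 cont=0.0000 V=0.0000[hold]; j=5 S=129.6443 intr=0.0000 cont=0.0000 V=0.0000[hold]
k=4: j=0 S=85.7298 intr=7.3202 cont=7.3721 V=7.3721[hold]; j=1 S=93.9827 intr=0.0000 cont=2.5579 V=2.5579[hold]; j=2 S=103.0300 intr=0.0000 cont=0.5555 V=0.5555[hold]; j=3 S=112.9483 intr=0.0000 cont=0.0553 V=0.0553[hold]; j=4 S=123.8213 intr=0.0000 cont=0.0000 V=0.0000[hold]
k=3: j=0 S=89.7615 intr=3.2885 cont=4.6691 V=4.6691[hold]; j=1 S=98.4024 intr=0.0000 cont=1.4367 V=1.4367[hold]; j=2 S=107.8752 intr=0.0000 cont=0.2760 V=0.2760[hold]; j=3 S=118.2599 intr=0.0000 cont=0.0245 V=0.0245[hold]
k=2: j=0 S=93.9827 intr=0.0000 cont=2.8560 V=2.8560[hold]; j=1 S=103.0300 intr=0.0000 cont=0.7871 V=0.7871[hold]; j=2 S=112.9483 intr=0.0000 cont=0.1354 V=0.1354[hold]
k=1: j=0 S=98.4024 intr=0.0000 cont=1.6963 V=1.6963[hold]; j=1 S=107.8752 intr=0.0000 cont=0.4225 V=0.4225[hold]
k=0: j=0 S=103.0300 intr=0.0000 cont=0.9827 V=0.9827[hold]

price = 0.9827
tree:
0.9827
1.6963 0.4225
2.8560 0.7871 0.1354
4.6691 1.4367 0.2760 0.0245
7.3721 2.5579 0.5555 0.0553 0.0000
11.1707 4.4141 1.1009 0.1253 0.0000 0.0000
14.8483 7.3202 2.1375 0.2836 0.0000 0.0000 0.0000
18.3608 11.1707 4.0361 0.6419 0.0000 0.0000 0.0000 0.0000
21.7154 14.8483 7.3202 1.4529 0.0000 0.0000 0.0000 0.0000 0.0000
24.9194 18.3608 11.1707 3.2885 0.0000 0.0000 0.0000 0.0000 0.0000 0.0000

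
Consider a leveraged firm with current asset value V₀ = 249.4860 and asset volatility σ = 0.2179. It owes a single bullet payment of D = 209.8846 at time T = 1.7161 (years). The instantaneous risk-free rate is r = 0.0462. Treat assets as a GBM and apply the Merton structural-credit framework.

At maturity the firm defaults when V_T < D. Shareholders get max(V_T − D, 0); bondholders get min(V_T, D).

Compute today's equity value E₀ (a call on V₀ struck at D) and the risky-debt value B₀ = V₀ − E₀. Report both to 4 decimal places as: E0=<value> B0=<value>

E0=62.0599 B0=187.4261

Work the structural quantities from V₀ = 249.4860 against face 209.8846:
d₁ = [ln(V₀/D) + (r + σ²/2)T] / (σ√T)
   = [ln(249.4860/209.8846) + (0.0462 + 0.5·0.2179²)·1.7161] / (0.2179·√1.7161)
   = [0.172845 + 0.120024] / 0.285449 = 1.025995
d₂ = d₁ − σ√T = 1.025995 − 0.285449 = 0.740546
N(d₁) = 0.847553,  N(d₂) = 0.770516,  e^(−rT) = 0.923778
E₀ = V₀·N(d₁) − D·e^(−rT)·N(d₂)
   = 249.4860·0.847553 − 209.8846·0.923778·0.770516 = 62.059874
B₀ = V₀ − E₀ = 249.4860 − 62.059874 = 187.426126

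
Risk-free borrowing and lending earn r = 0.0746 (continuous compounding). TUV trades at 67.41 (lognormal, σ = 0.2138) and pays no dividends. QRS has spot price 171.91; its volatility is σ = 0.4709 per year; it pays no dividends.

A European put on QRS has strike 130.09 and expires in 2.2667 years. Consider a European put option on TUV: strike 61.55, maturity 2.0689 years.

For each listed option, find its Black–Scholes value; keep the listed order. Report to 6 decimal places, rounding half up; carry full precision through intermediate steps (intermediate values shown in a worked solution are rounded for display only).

price(QRS put K=130.09) = 15.077638
price(TUV put K=61.55) = 2.198233

[QRS put K=130.09]
σ√T = 0.4709·√2.2667 = 0.708966
d₁ = (ln(S/K) + (r+σ²/2)T) / (σ√T) = (ln(171.91/130.09) + (0.0746+0.4709²/2)·2.2667) / 0.708966 = (0.278745 + 0.420413) / 0.708966 = 0.986164
d₂ = d₁ − σ√T = 0.986164 − 0.708966 = 0.277197
e^{−rT} = 0.844428
N(−d₁) = 0.162026,  N(−d₂) = 0.390814
price = K·e^{−rT}·N(−d₂) − S·N(−d₁) = 42.931589 − 27.853951 = 15.077638
[TUV put K=61.55]
σ√T = 0.2138·√2.0689 = 0.307523
d₁ = (ln(S/K) + (r+σ²/2)T) / (σ√T) = (ln(67.41/61.55) + (0.0746+0.2138²/2)·2.0689) / 0.307523 = (0.090944 + 0.201625) / 0.307523 = 0.951372
d₂ = d₁ − σ√T = 0.951372 − 0.307523 = 0.643849
e^{−rT} = 0.856981
N(−d₁) = 0.170708,  N(−d₂) = 0.259837
price = K·e^{−rT}·N(−d₂) − S·N(−d₁) = 13.705647 − 11.507414 = 2.198233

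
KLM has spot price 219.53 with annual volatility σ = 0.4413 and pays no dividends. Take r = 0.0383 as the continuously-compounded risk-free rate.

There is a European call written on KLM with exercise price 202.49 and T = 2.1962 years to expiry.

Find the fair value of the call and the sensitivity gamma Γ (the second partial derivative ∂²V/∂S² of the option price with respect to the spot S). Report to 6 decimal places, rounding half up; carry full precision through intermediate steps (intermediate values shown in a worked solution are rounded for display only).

σ√T = 0.4413·√2.1962 = 0.653988
d₁ = (ln(S/K) + (r+σ²/2)T) / (σ√T) = (ln(219.53/202.49) + (0.0383+0.4413²/2)·2.1962) / 0.653988 = (0.080798 + 0.297965) / 0.653988 = 0.579159
d₂ = d₁ − σ√T = 0.579159 − 0.653988 = -0.074829
e^{−rT} = 0.919326
N(d₁) = 0.718759,  N(d₂) = 0.470175
Call price V = S·N(d₁) − K·e^{−rT}·N(d₂) = 157.789173 − 87.525170 = 70.264003
φ(d₁) = (1/√(2π))·e^{−d₁²/2} = 0.337344
Γ = φ(d₁) / (S·σ·√T) = 0.002350

price = 70.264003
Γ = 0.002350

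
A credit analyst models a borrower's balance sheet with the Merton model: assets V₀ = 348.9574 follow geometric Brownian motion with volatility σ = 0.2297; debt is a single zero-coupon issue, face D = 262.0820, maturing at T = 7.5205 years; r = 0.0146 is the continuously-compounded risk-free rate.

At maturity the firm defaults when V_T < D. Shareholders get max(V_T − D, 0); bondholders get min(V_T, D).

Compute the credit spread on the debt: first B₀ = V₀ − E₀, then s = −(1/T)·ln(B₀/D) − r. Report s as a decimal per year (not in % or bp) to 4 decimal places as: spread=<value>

With assets at 348.9574 and a single debt payment of 262.0820 at 7.5205 years:
d₁ = [ln(V₀/D) + (r + σ²/2)T] / (σ√T)
   = [ln(348.9574/262.0820) + (0.0146 + 0.5·0.2297²)·7.5205] / (0.2297·√7.5205)
   = [0.286292 + 0.308198] / 0.629918 = 0.943758
d₂ = d₁ − σ√T = 0.943758 − 0.629918 = 0.313839
N(d₁) = 0.827353,  N(d₂) = 0.623178,  e^(−rT) = 0.896014
E₀ = V₀·N(d₁) − D·e^(−rT)·N(d₂)
   = 348.9574·0.827353 − 262.0820·0.896014·0.623178 = 142.370598
B₀ = V₀ − E₀ = 348.9574 − 142.370598 = 206.586802
spread = −(1/T)·ln(B₀/D) − r = −(1/7.5205)·ln(206.586802/262.0820) − 0.0146 = 0.01703842

spread=0.0170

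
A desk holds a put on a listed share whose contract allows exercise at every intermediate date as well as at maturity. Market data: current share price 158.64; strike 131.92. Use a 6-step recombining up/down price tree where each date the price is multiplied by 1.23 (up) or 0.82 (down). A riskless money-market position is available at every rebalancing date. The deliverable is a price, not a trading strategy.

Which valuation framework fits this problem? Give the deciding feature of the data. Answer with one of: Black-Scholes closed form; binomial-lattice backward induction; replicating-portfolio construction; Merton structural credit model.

Key observation: the put (strike 131.92 on spot 158.64) is American-style on a 6-step discrete price model, so the early-exercise decision at every node requires stepwise backward valuation — a closed form cannot price the exercise right.

framework: binomial-lattice backward induction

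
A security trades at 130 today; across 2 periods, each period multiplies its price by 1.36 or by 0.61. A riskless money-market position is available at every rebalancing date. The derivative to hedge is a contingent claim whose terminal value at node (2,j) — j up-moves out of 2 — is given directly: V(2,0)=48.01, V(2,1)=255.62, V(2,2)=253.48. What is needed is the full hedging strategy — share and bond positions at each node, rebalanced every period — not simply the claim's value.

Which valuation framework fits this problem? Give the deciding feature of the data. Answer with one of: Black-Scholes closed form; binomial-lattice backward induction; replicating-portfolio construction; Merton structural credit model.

Key observation: a price alone would not answer the question — the per-node share/bond construction on the spot-130, 1.36/0.61 tree is required, and only the replicating-portfolio method yields it.

framework: replicating-portfolio construction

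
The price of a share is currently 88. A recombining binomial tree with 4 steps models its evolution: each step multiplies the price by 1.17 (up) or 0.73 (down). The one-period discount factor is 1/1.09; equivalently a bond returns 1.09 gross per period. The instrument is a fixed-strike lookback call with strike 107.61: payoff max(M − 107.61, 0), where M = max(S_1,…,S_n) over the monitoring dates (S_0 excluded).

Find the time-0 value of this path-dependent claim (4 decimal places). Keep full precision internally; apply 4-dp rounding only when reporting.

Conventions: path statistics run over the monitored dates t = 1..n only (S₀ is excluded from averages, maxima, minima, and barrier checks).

price = 21.6479

With p* = (R−d)/(u−d) = 0.8182, sum probability × payoff across the paths and divide by R^4.
Enumerate all 2^4 = 16 price paths (U = up ×1.17, D = down ×0.73); each path with k up-moves has probability p*^k·(1−p*)^(4−k).
DDDD: M=64.2400, payoff=0.0000, prob=0.001093
UDDD: M=102.9600, payoff=0.0000, prob=0.004918
DUDD: M=75.1608, payoff=0.0000, prob=0.004918
UUDD: M=120.4632, payoff=12.8532, prob=0.022130
DDUD: M=64.2400, payoff=0.0000, prob=0.004918
UDUD: M=102.9600, payoff=0.0000, prob=0.022130
DUUD: M=87.9381, payoff=0.0000, prob=0.022130
UUUD: M=140.9419, payoff=33.3319, prob=0.099583
DDDU: M=64.2400, payoff=0.0000, prob=0.004918
UDDU: M=102.9600, payoff=0.0000, prob=0.022130
DUDU: M=75.1608, payoff=0.0000, prob=0.022130
UUDU: M=120.4632, payoff=12.8532, prob=0.099583
DDUU: M=64.2400, payoff=0.0000, prob=0.022130
UDUU: M=102.9600, payoff=0.0000, prob=0.099583
DUUU: M=102.8876, payoff=0.0000, prob=0.099583
UUUU: M=164.9021, payoff=57.2921, prob=0.448125
Price = Σ prob·payoff / R^4 = 30.557727 / 1.411582 = 21.6479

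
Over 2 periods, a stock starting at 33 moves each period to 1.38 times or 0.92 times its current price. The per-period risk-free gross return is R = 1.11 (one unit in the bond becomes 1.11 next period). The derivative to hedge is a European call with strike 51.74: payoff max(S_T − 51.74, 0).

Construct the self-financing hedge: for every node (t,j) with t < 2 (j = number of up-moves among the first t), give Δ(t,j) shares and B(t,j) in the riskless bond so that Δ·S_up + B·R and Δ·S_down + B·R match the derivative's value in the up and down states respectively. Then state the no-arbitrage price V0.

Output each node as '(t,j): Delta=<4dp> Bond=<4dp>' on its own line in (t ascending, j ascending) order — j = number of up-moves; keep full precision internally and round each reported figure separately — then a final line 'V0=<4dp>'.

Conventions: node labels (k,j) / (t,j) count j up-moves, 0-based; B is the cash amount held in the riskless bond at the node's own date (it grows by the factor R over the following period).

Under the risk-neutral measure, an up-move has probability p* = (R−d)/(u−d) = 0.4130 and values discount at R = 1.11.
Terminal payoffs: V(2,0)=0.0000, V(2,1)=0.0000, V(2,2)=11.1052
Node (1,0) S=30.3600: V=(p*·0.0000+(1−p*)·0.0000)/1.11=0.0000; Δ=(0.0000−0.0000)/(41.8968−27.9312)=0.0000; B=V−Δ·S=0.0000
Node (1,1) S=45.5400: V=(p*·11.1052+(1−p*)·0.0000)/1.11=4.1324; Δ=(11.1052−0.0000)/(62.8452−41.8968)=0.5301; B=V−Δ·S=-20.0094
Node (0,0) S=33.0000: V=(p*·4.1324+(1−p*)·0.0000)/1.11=1.5377; Δ=(4.1324−0.0000)/(45.5400−30.3600)=0.2722; B=V−Δ·S=-7.4457
As a check, the time-0 holding Δ(0,0)·S0 + B(0,0) comes to 1.5377 — exactly V0.

(0,0): Delta=0.2722 Bond=-7.4457
(1,0): Delta=0.0000 Bond=0.0000
(1,1): Delta=0.5301 Bond=-20.0094
V0=1.5377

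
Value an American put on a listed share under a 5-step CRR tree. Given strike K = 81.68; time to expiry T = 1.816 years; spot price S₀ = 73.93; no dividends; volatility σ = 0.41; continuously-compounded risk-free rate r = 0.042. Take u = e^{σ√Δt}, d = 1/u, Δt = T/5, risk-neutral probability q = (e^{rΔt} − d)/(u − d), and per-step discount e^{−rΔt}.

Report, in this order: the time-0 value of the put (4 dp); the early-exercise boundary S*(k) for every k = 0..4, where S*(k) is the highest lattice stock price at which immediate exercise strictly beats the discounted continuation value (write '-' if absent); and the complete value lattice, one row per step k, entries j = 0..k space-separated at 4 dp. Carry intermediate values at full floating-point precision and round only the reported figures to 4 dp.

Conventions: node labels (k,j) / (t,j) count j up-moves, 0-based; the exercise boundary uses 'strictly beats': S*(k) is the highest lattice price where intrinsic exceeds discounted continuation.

Δt=0.36320  u=1.28030  d=0.78107  q=0.46933  discount=0.98486
step 5 (expiry): payoffs max(K−S,0) = 60.1884 46.4518 23.9355 0.0000 0.0000 0.0000
step 4: (k=4,j=0): S=27.5157, K−S=54.1643, hold=52.9278 ⇒ V=54.1643 exercise | (k=4,j=1): S=45.1025, K−S=36.5775, hold=35.3410 ⇒ V=36.5775 exercise | (k=4,j=2): S=73.9300, K−S=7.7500, hold=12.5096 ⇒ V=12.5096 continue | (k=4,j=3): S=121.1828, K−S=0.0000, hold=0.0000 ⇒ V=0.0000 continue | (k=4,j=4): S=198.6377, K−S=0.0000, hold=0.0000 ⇒ V=0.0000 continue  boundary S*=45.1025
step 3: (k=3,j=0): S=35.2282, K−S=46.4518, hold=45.2153 ⇒ V=46.4518 exercise | (k=3,j=1): S=57.7445, K−S=23.9355, hold=24.8990 ⇒ V=24.8990 continue | (k=3,j=2): S=94.6522, K−S=0.0000, hold=6.5380 ⇒ V=6.5380 continue | (k=3,j=3): S=155.1499, K−S=0.0000, hold=0.0000 ⇒ V=0.0000 continue  boundary S*=35.2282
step 2: (k=2,j=0): S=45.1025, K−S=36.5775, hold=35.7864 ⇒ V=36.5775 exercise | (k=2,j=1): S=73.9300, K−S=7.7500, hold=16.0351 ⇒ V=16.0351 continue | (k=2,j=2): S=121.1828, K−S=0.0000, hold=3.4170 ⇒ V=3.4170 continue  boundary S*=45.1025
step 1: (k=1,j=0): S=57.7445, K−S=23.9355, hold=26.5286 ⇒ V=26.5286 continue | (k=1,j=1): S=94.6522, K−S=0.0000, hold=9.9599 ⇒ V=9.9599 continue  boundary S*=-
step 0: (k=0,j=0): S=73.9300, K−S=7.7500, hold=18.4685 ⇒ V=18.4685 continue  boundary S*=-

price = 18.4685
boundary = - - 45.1025 35.2282 45.1025
tree:
18.4685
26.5286 9.9599
36.5775 16.0351 3.4170
46.4518 24.8990 6.5380 0.0000
54.1643 36.5775 12.5096 0.0000 0.0000
60.1884 46.4518 23.9355 0.0000 0.0000 0.0000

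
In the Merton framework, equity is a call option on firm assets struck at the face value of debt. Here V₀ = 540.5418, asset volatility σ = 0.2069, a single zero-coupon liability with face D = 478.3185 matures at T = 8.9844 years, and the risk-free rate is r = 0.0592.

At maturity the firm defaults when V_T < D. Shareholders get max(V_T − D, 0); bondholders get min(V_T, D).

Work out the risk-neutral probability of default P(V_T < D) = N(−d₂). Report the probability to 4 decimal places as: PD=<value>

PD=0.2282

Equity is a call on the firm's assets struck at D = 478.3185:
d₁ = [ln(V₀/D) + (r + σ²/2)T] / (σ√T)
   = [ln(540.5418/478.3185) + (0.0592 + 0.5·0.2069²)·8.9844] / (0.2069·√8.9844)
   = [0.122295 + 0.724177] / 0.620162 = 1.364921
d₂ = d₁ − σ√T = 1.364921 − 0.620162 = 0.744759
risk-neutral PD = N(−d₂) = N(-0.744759) = 0.228209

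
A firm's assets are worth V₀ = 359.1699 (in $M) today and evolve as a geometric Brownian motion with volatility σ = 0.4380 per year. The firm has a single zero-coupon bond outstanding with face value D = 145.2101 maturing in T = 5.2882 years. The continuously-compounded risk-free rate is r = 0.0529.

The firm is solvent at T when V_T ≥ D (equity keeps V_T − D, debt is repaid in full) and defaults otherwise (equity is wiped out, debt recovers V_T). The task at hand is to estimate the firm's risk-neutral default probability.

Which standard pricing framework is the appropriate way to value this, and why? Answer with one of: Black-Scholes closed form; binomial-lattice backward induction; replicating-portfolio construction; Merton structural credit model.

framework: Merton structural credit model

Key observation: a levered firm with one bullet debt due at 5.2882 years is the canonical structural-credit setup: equity is a call on the firm's assets struck at the face value.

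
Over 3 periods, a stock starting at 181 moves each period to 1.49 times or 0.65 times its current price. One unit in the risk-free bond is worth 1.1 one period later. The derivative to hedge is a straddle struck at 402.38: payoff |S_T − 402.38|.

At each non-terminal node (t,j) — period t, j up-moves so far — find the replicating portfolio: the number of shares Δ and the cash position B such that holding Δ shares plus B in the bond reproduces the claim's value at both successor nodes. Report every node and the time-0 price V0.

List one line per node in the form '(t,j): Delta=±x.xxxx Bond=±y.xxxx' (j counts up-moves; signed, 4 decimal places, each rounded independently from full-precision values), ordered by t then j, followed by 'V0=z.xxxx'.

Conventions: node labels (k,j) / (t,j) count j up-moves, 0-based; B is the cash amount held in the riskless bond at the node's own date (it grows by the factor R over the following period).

(0,0): Delta=-0.3874 Bond=236.7897
(1,0): Delta=-1.0000 Bond=332.5455
(1,1): Delta=-0.1557 Bond=198.0021
(2,0): Delta=-1.0000 Bond=365.8000
(2,1): Delta=-1.0000 Bond=365.8000
(2,2): Delta=0.1635 Bond=89.5377
V0=166.6771

The replicating-portfolio and risk-neutral prices coincide; use p* = (1.1−0.65)/(1.49−0.65) = 0.5357 for the latter.
Payoffs at expiry: V(3,0)=352.6729, V(3,1)=288.4360, V(3,2)=141.1852, V(3,3)=196.3588
(2,0): S=76.4725. Δ = (V_up−V_dn)/(S_up−S_dn) = (288.4360−352.6729)/(113.9440−49.7071) = -1.0000. V = [p*·288.4360 + (1−p*)·352.6729]/1.1 = 289.3275. B = V − Δ·S = 365.8000.
(2,1): S=175.2985. Δ = (V_up−V_dn)/(S_up−S_dn) = (141.1852−288.4360)/(261.1948−113.9440) = -1.0000. V = [p*·141.1852 + (1−p*)·288.4360]/1.1 = 190.5015. B = V − Δ·S = 365.8000.
(2,2): S=401.8381. Δ = (V_up−V_dn)/(S_up−S_dn) = (196.3588−141.1852)/(598.7388−261.1948) = 0.1635. V = [p*·196.3588 + (1−p*)·141.1852]/1.1 = 155.2204. B = V − Δ·S = 89.5377.
(1,0): S=117.6500. Δ = (V_up−V_dn)/(S_up−S_dn) = (190.5015−289.3275)/(175.2985−76.4725) = -1.0000. V = [p*·190.5015 + (1−p*)·289.3275]/1.1 = 214.8955. B = V − Δ·S = 332.5455.
(1,1): S=269.6900. Δ = (V_up−V_dn)/(S_up−S_dn) = (155.2204−190.5015)/(401.8381−175.2985) = -0.1557. V = [p*·155.2204 + (1−p*)·190.5015]/1.1 = 156.0008. B = V − Δ·S = 198.0021.
(0,0): S=181.0000. Δ = (V_up−V_dn)/(S_up−S_dn) = (156.0008−214.8955)/(269.6900−117.6500) = -0.3874. V = [p*·156.0008 + (1−p*)·214.8955]/1.1 = 166.6771. B = V − Δ·S = 236.7897.
As a check, the time-0 holding Δ(0,0)·S0 + B(0,0) comes to 166.6771 — exactly V0.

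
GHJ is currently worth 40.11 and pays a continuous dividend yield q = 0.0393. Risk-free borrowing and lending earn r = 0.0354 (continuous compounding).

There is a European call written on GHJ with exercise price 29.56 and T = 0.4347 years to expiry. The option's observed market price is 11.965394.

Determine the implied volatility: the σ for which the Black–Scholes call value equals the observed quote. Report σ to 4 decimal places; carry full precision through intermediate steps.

sigma = 0.5933

At σ = 0.5933 the Black–Scholes value reproduces the quote:
σ√T = 0.5933·√0.4347 = 0.391173
d₁ = (ln(S/K) + (r−q+σ²/2)T) / (σ√T) = (ln(40.11/29.56) + (0.0354−0.0393+0.5933²/2)·0.4347) / 0.391173 = (0.305204 + 0.074813) / 0.391173 = 0.971479
d₂ = d₁ − σ√T = 0.971479 − 0.391173 = 0.580305
e^{−rT} = 0.984729
e^{−qT} = 0.983061
N(d₁) = 0.834345,  N(d₂) = 0.719146
V = S·e^{−qT}·N(d₁) − K·e^{−rT}·N(d₂) = 32.898719 − 20.933325 = 11.965394 (the observed quote) — the price is monotone increasing in volatility, hence this σ is the only solution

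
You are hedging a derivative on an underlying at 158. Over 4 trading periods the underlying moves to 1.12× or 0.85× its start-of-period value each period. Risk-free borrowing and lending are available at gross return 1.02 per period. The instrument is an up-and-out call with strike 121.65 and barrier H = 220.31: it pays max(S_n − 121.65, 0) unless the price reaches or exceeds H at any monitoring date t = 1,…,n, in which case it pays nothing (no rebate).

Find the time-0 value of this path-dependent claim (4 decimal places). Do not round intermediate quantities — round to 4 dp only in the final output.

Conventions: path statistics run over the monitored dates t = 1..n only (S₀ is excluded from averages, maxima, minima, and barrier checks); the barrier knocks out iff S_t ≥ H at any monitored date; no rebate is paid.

Risk-neutral up-probability p* = (R−d)/(u−d) = (1.02−0.85)/(1.12−0.85) = 0.6296; the claim prices as the p*-weighted sum of path payoffs discounted by R^4.
Enumerate all 2^4 = 16 price paths (U = up ×1.12, D = down ×0.85); each path with k up-moves has probability p*^k·(1−p*)^(4−k).
DDDD: M=134.3000, payoff=0.0000, prob=0.018817
UDDD: M=176.9600, payoff=0.0000, prob=0.031988
DUDD: M=150.4160, payoff=0.0000, prob=0.031988
UUDD: M=198.1952, payoff=21.5460, prob=0.054380
DDUD: M=134.3000, payoff=0.0000, prob=0.031988
UDUD: M=176.9600, payoff=21.5460, prob=0.054380
DUUD: M=168.4659, payoff=21.5460, prob=0.054380
UUUD: M=221.9786, payoff=0.0000, prob=0.092447
DDDU: M=134.3000, payoff=0.0000, prob=0.031988
UDDU: M=176.9600, payoff=21.5460, prob=0.054380
DUDU: M=150.4160, payoff=21.5460, prob=0.054380
UUDU: M=198.1952, payoff=67.0318, prob=0.092447
DDUU: M=143.1960, payoff=21.5460, prob=0.054380
UDUU: M=188.6818, payoff=67.0318, prob=0.092447
DUUU: M=188.6818, payoff=67.0318, prob=0.092447
UUUU: M=248.6161, payoff=0.0000, prob=0.157159
Price = Σ prob·payoff / R^4 = 25.620724 / 1.082432 = 23.6696

price = 23.6696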